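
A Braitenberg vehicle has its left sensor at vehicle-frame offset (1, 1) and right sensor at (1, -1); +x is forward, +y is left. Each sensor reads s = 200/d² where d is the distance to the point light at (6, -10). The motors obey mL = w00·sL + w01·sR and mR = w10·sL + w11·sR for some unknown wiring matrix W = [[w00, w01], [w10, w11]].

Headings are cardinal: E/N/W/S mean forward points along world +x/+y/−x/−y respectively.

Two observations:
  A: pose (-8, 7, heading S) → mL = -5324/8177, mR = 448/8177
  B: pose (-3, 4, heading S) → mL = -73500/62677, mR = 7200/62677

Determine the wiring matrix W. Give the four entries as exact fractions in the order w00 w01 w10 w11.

-1/2 -1 1 -1

obs A: pose=(-8,7,S) → sL=8/17, sR=200/481, mL=-5324/8177, mR=448/8177
obs B: pose=(-3,4,S) → sL=200/233, sR=200/269, mL=-73500/62677, mR=7200/62677
sensor matrix S = [[8/17, 200/481], [200/233, 200/269]]; det S = -3603200/512509829
solve [mL_A; mL_B] = S·[w00; w01] and [mR_A; mR_B] = S·[w10; w11]:
  w00 = -1/2, w01 = -1, w10 = 1, w11 = -1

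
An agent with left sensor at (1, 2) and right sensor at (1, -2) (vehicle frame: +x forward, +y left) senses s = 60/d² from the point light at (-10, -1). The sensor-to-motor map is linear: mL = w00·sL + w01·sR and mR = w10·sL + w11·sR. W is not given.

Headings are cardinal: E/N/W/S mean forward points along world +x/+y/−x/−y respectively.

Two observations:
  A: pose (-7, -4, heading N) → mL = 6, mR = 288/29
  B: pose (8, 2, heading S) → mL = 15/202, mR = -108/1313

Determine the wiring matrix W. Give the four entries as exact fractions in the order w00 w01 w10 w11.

1/2 0 1 -1

obs A: pose=(-7,-4,N) → sL=12, sR=60/29, mL=6, mR=288/29
obs B: pose=(8,2,S) → sL=15/101, sR=3/13, mL=15/202, mR=-108/1313
sensor matrix S = [[12, 60/29], [15/101, 3/13]]; det S = 93744/38077
solve [mL_A; mL_B] = S·[w00; w01] and [mR_A; mR_B] = S·[w10; w11]:
  w00 = 1/2, w01 = 0, w10 = 1, w11 = -1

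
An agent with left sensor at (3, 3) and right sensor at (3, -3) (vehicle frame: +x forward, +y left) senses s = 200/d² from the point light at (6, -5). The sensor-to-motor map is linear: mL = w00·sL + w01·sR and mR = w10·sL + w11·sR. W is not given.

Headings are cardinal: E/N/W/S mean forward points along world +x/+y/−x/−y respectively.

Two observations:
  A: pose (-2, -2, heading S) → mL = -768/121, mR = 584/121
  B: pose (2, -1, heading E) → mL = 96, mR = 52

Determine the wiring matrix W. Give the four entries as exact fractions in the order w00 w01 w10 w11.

obs A: pose=(-2,-2,S) → sL=8, sR=200/121, mL=-768/121, mR=584/121
obs B: pose=(2,-1,E) → sL=4, sR=100, mL=96, mR=52
sensor matrix S = [[8, 200/121], [4, 100]]; det S = 96000/121
solve [mL_A; mL_B] = S·[w00; w01] and [mR_A; mR_B] = S·[w10; w11]:
  w00 = -1, w01 = 1, w10 = 1/2, w11 = 1/2

-1 1 1/2 1/2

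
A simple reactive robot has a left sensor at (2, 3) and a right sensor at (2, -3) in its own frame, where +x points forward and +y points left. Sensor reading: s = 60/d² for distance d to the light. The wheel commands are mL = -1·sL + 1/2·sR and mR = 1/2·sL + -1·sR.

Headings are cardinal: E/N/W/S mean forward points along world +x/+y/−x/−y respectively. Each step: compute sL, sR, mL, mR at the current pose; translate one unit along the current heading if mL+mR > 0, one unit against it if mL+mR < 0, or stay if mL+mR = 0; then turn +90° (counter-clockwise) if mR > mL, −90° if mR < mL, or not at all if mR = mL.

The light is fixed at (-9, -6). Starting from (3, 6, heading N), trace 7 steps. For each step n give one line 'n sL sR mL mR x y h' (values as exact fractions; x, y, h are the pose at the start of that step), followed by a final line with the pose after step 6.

n=0: pose=(3,6,N); sL=60/277, sR=60/421; mL=-16950/116617, mR=-3990/116617; mL+mR=-20940/116617 → advance -1; mR−mL=12960/116617 → turn +1·90°
n=1: pose=(3,5,W); sL=15/41, sR=15/74; mL=-1605/6068, mR=-30/1517; mL+mR=-1725/6068 → advance -1; mR−mL=1485/6068 → turn +1·90°
n=2: pose=(4,5,S); sL=60/337, sR=60/181; mL=-750/60997, mR=-14790/60997; mL+mR=-15540/60997 → advance -1; mR−mL=-14040/60997 → turn -1·90°
n=3: pose=(4,6,W); sL=30/101, sR=30/173; mL=-3675/17473, mR=-435/17473; mL+mR=-4110/17473 → advance -1; mR−mL=3240/17473 → turn +1·90°
n=4: pose=(5,6,S); sL=60/389, sR=60/221; mL=-1590/85969, mR=-16710/85969; mL+mR=-18300/85969 → advance -1; mR−mL=-15120/85969 → turn -1·90°
n=5: pose=(5,7,W); sL=15/61, sR=3/20; mL=-417/2440, mR=-33/1220; mL+mR=-483/2440 → advance -1; mR−mL=351/2440 → turn +1·90°
n=6: pose=(6,7,S); sL=12/89, sR=12/53; mL=-102/4717, mR=-750/4717; mL+mR=-852/4717 → advance -1; mR−mL=-648/4717 → turn -1·90°

0 60/277 60/421 -16950/116617 -3990/116617 3 6 N
1 15/41 15/74 -1605/6068 -30/1517 3 5 W
2 60/337 60/181 -750/60997 -14790/60997 4 5 S
3 30/101 30/173 -3675/17473 -435/17473 4 6 W
4 60/389 60/221 -1590/85969 -16710/85969 5 6 S
5 15/61 3/20 -417/2440 -33/1220 5 7 W
6 12/89 12/53 -102/4717 -750/4717 6 7 S
final 6 8 W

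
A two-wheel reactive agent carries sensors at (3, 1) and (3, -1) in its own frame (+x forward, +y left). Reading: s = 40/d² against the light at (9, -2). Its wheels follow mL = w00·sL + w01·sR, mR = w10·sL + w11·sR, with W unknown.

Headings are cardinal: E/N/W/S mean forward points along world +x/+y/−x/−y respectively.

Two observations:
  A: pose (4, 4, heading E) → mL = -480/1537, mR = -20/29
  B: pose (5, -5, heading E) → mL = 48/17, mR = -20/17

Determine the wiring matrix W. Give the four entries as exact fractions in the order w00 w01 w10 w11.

1/2 -1/2 0 -1/2

obs A: pose=(4,4,E) → sL=40/53, sR=40/29, mL=-480/1537, mR=-20/29
obs B: pose=(5,-5,E) → sL=8, sR=40/17, mL=48/17, mR=-20/17
sensor matrix S = [[40/53, 40/29], [8, 40/17]]; det S = -241920/26129
solve [mL_A; mL_B] = S·[w00; w01] and [mR_A; mR_B] = S·[w10; w11]:
  w00 = 1/2, w01 = -1/2, w10 = 0, w11 = -1/2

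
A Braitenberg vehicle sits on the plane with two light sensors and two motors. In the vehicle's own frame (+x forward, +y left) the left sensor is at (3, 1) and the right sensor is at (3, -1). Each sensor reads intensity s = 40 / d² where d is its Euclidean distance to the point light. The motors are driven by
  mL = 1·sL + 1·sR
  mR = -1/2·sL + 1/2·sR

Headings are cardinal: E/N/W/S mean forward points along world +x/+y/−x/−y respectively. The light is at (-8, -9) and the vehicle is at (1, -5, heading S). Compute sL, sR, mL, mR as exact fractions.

40/101 8/13 1328/1313 144/1313

left sensor world pos  = (2, -8); dL² = 101
right sensor world pos = (0, -8); dR² = 65
sL = 40/101 = 40/101
sR = 40/65 = 8/13
mL = 1·sL + 1·sR = 1328/1313
mR = -1/2·sL + 1/2·sR = 144/1313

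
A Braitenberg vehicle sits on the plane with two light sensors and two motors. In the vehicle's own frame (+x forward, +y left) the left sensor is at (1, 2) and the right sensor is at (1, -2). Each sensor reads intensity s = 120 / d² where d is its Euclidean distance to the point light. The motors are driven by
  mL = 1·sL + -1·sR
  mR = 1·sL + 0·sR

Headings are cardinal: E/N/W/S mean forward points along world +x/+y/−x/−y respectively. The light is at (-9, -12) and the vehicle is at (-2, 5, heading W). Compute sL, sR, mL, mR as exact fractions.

left sensor world pos  = (-3, 3); dL² = 261
right sensor world pos = (-3, 7); dR² = 397
sL = 120/261 = 40/87
sR = 120/397 = 120/397
mL = 1·sL + -1·sR = 5440/34539
mR = 1·sL + 0·sR = 40/87

40/87 120/397 5440/34539 40/87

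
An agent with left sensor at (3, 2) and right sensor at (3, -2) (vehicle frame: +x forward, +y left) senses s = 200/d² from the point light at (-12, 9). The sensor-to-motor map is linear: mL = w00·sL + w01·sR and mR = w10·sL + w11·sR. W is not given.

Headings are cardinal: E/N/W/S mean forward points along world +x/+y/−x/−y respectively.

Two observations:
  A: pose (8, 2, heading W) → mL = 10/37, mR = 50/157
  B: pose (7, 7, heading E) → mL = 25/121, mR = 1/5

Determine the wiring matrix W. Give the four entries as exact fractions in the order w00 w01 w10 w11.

1/2 0 0 1/2

obs A: pose=(8,2,W) → sL=20/37, sR=100/157, mL=10/37, mR=50/157
obs B: pose=(7,7,E) → sL=50/121, sR=2/5, mL=25/121, mR=1/5
sensor matrix S = [[20/37, 100/157], [50/121, 2/5]]; det S = -33024/702889
solve [mL_A; mL_B] = S·[w00; w01] and [mR_A; mR_B] = S·[w10; w11]:
  w00 = 1/2, w01 = 0, w10 = 0, w11 = 1/2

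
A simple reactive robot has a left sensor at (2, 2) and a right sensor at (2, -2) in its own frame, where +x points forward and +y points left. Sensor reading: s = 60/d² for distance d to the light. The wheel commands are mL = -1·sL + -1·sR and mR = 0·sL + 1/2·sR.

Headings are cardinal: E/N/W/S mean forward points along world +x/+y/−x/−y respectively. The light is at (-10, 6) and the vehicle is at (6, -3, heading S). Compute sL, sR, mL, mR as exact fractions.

12/89 60/317 -9144/28213 30/317

left sensor world pos  = (8, -5); dL² = 445
right sensor world pos = (4, -5); dR² = 317
sL = 60/445 = 12/89
sR = 60/317 = 60/317
mL = -1·sL + -1·sR = -9144/28213
mR = 0·sL + 1/2·sR = 30/317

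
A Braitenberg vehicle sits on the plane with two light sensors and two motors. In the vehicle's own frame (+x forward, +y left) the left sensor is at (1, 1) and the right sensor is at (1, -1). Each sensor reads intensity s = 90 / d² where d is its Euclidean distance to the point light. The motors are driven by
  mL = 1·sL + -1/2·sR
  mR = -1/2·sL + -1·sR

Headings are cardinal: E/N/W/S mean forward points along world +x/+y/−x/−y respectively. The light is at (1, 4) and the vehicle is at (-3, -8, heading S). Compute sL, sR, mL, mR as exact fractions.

45/89 45/97 4725/17266 -12375/17266

left sensor world pos  = (-2, -9); dL² = 178
right sensor world pos = (-4, -9); dR² = 194
sL = 90/178 = 45/89
sR = 90/194 = 45/97
mL = 1·sL + -1/2·sR = 4725/17266
mR = -1/2·sL + -1·sR = -12375/17266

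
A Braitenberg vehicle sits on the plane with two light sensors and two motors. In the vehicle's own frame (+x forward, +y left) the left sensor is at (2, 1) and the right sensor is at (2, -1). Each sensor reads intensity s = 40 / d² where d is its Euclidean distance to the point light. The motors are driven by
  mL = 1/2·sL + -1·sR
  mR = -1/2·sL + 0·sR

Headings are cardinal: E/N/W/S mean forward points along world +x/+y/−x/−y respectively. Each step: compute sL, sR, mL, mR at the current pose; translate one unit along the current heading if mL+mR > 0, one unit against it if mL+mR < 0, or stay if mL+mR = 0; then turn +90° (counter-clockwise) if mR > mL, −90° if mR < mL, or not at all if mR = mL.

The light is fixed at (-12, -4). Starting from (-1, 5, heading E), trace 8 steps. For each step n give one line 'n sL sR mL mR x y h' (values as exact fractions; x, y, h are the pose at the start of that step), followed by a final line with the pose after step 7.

0 40/269 40/233 -6100/62677 -20/269 -1 5 E
1 20/101 20/121 -810/12221 -10/101 -2 5 N
2 8/45 40/193 -1028/8685 -4/45 -2 4 E
3 10/41 1/5 -16/205 -5/41 -3 4 N
4 8/37 40/157 -852/5809 -4/37 -3 3 E
5 4/13 20/81 -98/1053 -2/13 -4 3 N
6 40/149 8/25 -692/3725 -20/149 -4 2 E
7 2/5 5/16 -9/80 -1/5 -5 2 N
final -5 1 E

n=0: pose=(-1,5,E); sL=40/269, sR=40/233; mL=-6100/62677, mR=-20/269; mL+mR=-40/233 → advance -1; mR−mL=1440/62677 → turn +1·90°
n=1: pose=(-2,5,N); sL=20/101, sR=20/121; mL=-810/12221, mR=-10/101; mL+mR=-20/121 → advance -1; mR−mL=-400/12221 → turn -1·90°
n=2: pose=(-2,4,E); sL=8/45, sR=40/193; mL=-1028/8685, mR=-4/45; mL+mR=-40/193 → advance -1; mR−mL=256/8685 → turn +1·90°
n=3: pose=(-3,4,N); sL=10/41, sR=1/5; mL=-16/205, mR=-5/41; mL+mR=-1/5 → advance -1; mR−mL=-9/205 → turn -1·90°
n=4: pose=(-3,3,E); sL=8/37, sR=40/157; mL=-852/5809, mR=-4/37; mL+mR=-40/157 → advance -1; mR−mL=224/5809 → turn +1·90°
n=5: pose=(-4,3,N); sL=4/13, sR=20/81; mL=-98/1053, mR=-2/13; mL+mR=-20/81 → advance -1; mR−mL=-64/1053 → turn -1·90°
n=6: pose=(-4,2,E); sL=40/149, sR=8/25; mL=-692/3725, mR=-20/149; mL+mR=-8/25 → advance -1; mR−mL=192/3725 → turn +1·90°
n=7: pose=(-5,2,N); sL=2/5, sR=5/16; mL=-9/80, mR=-1/5; mL+mR=-5/16 → advance -1; mR−mL=-7/80 → turn -1·90°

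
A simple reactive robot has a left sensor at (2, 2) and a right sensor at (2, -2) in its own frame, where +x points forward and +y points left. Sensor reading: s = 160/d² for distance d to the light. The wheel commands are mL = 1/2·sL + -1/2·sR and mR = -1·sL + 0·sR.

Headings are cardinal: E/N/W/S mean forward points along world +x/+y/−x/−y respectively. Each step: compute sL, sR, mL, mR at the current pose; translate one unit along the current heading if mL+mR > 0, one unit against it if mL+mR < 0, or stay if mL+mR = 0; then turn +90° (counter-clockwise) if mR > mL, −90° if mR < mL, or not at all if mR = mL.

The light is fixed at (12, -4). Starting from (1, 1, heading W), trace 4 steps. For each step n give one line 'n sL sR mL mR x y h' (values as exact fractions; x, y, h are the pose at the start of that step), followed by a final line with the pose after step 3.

0 80/89 80/109 800/9701 -80/89 1 1 W
1 160/193 160/113 -6400/21809 -160/193 2 1 N
2 8/5 40/17 -32/85 -8/5 2 0 E
3 32/17 160/173 1408/2941 -32/17 1 0 S
final 1 1 W

n=0: pose=(1,1,W); sL=80/89, sR=80/109; mL=800/9701, mR=-80/89; mL+mR=-7920/9701 → advance -1; mR−mL=-9520/9701 → turn -1·90°
n=1: pose=(2,1,N); sL=160/193, sR=160/113; mL=-6400/21809, mR=-160/193; mL+mR=-24480/21809 → advance -1; mR−mL=-11680/21809 → turn -1·90°
n=2: pose=(2,0,E); sL=8/5, sR=40/17; mL=-32/85, mR=-8/5; mL+mR=-168/85 → advance -1; mR−mL=-104/85 → turn -1·90°
n=3: pose=(1,0,S); sL=32/17, sR=160/173; mL=1408/2941, mR=-32/17; mL+mR=-4128/2941 → advance -1; mR−mL=-6944/2941 → turn -1·90°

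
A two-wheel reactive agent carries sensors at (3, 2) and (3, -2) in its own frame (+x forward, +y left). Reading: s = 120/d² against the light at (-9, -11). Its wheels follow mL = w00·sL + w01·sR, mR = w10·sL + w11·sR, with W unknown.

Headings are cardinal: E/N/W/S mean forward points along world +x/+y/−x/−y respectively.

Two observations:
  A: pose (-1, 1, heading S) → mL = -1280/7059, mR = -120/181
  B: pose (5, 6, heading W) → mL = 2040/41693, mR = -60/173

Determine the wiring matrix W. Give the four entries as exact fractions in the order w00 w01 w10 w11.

obs A: pose=(-1,1,S) → sL=120/181, sR=40/39, mL=-1280/7059, mR=-120/181
obs B: pose=(5,6,W) → sL=60/173, sR=60/241, mL=2040/41693, mR=-60/173
sensor matrix S = [[120/181, 40/39], [60/173, 60/241]]; det S = -18704000/98103629
solve [mL_A; mL_B] = S·[w00; w01] and [mR_A; mR_B] = S·[w10; w11]:
  w00 = 1/2, w01 = -1/2, w10 = -1, w11 = 0

1/2 -1/2 -1 0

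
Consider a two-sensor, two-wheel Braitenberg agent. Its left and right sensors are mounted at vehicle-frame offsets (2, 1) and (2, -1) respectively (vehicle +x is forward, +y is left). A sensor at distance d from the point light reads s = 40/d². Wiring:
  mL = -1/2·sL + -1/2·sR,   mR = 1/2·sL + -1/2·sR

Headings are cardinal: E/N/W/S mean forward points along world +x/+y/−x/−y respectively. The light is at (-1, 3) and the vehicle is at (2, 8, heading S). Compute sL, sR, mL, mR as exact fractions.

8/5 40/13 -152/65 -48/65

left sensor world pos  = (3, 6); dL² = 25
right sensor world pos = (1, 6); dR² = 13
sL = 40/25 = 8/5
sR = 40/13 = 40/13
mL = -1/2·sL + -1/2·sR = -152/65
mR = 1/2·sL + -1/2·sR = -48/65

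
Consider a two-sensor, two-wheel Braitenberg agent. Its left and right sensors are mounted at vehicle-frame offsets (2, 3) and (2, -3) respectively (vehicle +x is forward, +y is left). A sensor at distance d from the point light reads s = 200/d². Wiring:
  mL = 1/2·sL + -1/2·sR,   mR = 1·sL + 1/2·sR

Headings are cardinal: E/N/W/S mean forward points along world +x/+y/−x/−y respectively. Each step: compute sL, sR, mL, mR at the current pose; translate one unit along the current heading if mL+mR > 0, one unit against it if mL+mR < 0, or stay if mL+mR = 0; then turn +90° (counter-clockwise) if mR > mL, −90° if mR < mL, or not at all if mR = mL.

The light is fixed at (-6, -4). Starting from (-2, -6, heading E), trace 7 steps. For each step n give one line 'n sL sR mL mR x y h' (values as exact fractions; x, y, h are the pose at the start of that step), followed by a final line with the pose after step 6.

n=0: pose=(-2,-6,E); sL=200/37, sR=200/61; mL=2400/2257, mR=15900/2257; mL+mR=300/37 → advance +1; mR−mL=13500/2257 → turn +1·90°
n=1: pose=(-1,-6,N); sL=50, sR=25/8; mL=375/16, mR=825/16; mL+mR=75 → advance +1; mR−mL=225/8 → turn +1·90°
n=2: pose=(-1,-5,W); sL=8, sR=200/13; mL=-48/13, mR=204/13; mL+mR=12 → advance +1; mR−mL=252/13 → turn +1·90°
n=3: pose=(-2,-5,S); sL=100/29, sR=20; mL=-240/29, mR=390/29; mL+mR=150/29 → advance +1; mR−mL=630/29 → turn +1·90°
n=4: pose=(-2,-6,E); sL=200/37, sR=200/61; mL=2400/2257, mR=15900/2257; mL+mR=300/37 → advance +1; mR−mL=13500/2257 → turn +1·90°
n=5: pose=(-1,-6,N); sL=50, sR=25/8; mL=375/16, mR=825/16; mL+mR=75 → advance +1; mR−mL=225/8 → turn +1·90°
n=6: pose=(-1,-5,W); sL=8, sR=200/13; mL=-48/13, mR=204/13; mL+mR=12 → advance +1; mR−mL=252/13 → turn +1·90°

0 200/37 200/61 2400/2257 15900/2257 -2 -6 E
1 50 25/8 375/16 825/16 -1 -6 N
2 8 200/13 -48/13 204/13 -1 -5 W
3 100/29 20 -240/29 390/29 -2 -5 S
4 200/37 200/61 2400/2257 15900/2257 -2 -6 E
5 50 25/8 375/16 825/16 -1 -6 N
6 8 200/13 -48/13 204/13 -1 -5 W
final -2 -5 S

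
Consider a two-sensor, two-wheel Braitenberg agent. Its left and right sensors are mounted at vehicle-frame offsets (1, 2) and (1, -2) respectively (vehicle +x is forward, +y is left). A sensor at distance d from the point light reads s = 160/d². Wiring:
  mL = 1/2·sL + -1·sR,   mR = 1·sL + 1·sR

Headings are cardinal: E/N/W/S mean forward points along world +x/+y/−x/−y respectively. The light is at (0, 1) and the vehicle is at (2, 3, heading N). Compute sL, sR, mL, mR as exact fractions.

160/9 32/5 112/45 1088/45

left sensor world pos  = (0, 4); dL² = 9
right sensor world pos = (4, 4); dR² = 25
sL = 160/9 = 160/9
sR = 160/25 = 32/5
mL = 1/2·sL + -1·sR = 112/45
mR = 1·sL + 1·sR = 1088/45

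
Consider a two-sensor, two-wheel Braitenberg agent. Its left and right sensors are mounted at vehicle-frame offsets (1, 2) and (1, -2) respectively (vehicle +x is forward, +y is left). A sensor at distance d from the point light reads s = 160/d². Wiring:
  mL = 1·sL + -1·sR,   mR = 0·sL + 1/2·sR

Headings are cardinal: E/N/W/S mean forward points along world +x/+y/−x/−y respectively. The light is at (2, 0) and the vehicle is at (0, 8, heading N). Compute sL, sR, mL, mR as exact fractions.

left sensor world pos  = (-2, 9); dL² = 97
right sensor world pos = (2, 9); dR² = 81
sL = 160/97 = 160/97
sR = 160/81 = 160/81
mL = 1·sL + -1·sR = -2560/7857
mR = 0·sL + 1/2·sR = 80/81

160/97 160/81 -2560/7857 80/81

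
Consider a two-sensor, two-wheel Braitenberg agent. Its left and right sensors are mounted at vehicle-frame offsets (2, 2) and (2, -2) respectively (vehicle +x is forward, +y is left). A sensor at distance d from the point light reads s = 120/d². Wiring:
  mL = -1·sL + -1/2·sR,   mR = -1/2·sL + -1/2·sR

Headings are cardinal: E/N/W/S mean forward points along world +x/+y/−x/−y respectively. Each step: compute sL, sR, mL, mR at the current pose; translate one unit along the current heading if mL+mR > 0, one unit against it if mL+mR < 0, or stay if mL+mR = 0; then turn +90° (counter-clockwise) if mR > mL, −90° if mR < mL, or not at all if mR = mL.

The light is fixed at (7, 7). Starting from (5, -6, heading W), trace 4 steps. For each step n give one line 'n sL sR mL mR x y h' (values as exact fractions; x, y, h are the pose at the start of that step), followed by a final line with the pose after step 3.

0 120/241 120/137 -30900/33017 -22680/33017 5 -6 W
1 60/113 20/39 -3470/4407 -2300/4407 6 -6 S
2 120/101 120/197 -29700/19897 -17880/19897 6 -5 E
3 30/29 6/5 -237/145 -162/145 5 -5 N
final 5 -6 W

n=0: pose=(5,-6,W); sL=120/241, sR=120/137; mL=-30900/33017, mR=-22680/33017; mL+mR=-53580/33017 → advance -1; mR−mL=60/241 → turn +1·90°
n=1: pose=(6,-6,S); sL=60/113, sR=20/39; mL=-3470/4407, mR=-2300/4407; mL+mR=-5770/4407 → advance -1; mR−mL=30/113 → turn +1·90°
n=2: pose=(6,-5,E); sL=120/101, sR=120/197; mL=-29700/19897, mR=-17880/19897; mL+mR=-47580/19897 → advance -1; mR−mL=60/101 → turn +1·90°
n=3: pose=(5,-5,N); sL=30/29, sR=6/5; mL=-237/145, mR=-162/145; mL+mR=-399/145 → advance -1; mR−mL=15/29 → turn +1·90°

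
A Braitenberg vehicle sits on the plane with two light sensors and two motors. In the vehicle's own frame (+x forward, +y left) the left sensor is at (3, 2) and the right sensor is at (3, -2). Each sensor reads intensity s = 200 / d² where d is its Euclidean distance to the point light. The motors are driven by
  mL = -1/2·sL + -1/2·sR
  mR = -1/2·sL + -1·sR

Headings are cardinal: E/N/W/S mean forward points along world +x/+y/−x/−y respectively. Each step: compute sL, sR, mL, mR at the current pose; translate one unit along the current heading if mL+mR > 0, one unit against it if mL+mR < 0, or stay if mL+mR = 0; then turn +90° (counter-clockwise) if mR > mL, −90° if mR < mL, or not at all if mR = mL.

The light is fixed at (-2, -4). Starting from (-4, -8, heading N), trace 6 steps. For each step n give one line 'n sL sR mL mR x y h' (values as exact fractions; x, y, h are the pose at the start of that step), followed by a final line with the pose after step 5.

0 200/17 200 -1800/17 -3500/17 -4 -8 N
1 20 4 -12 -14 -4 -9 E
2 40/13 200/89 -3080/1157 -4380/1157 -5 -9 S
3 25/9 5 -35/9 -115/18 -5 -8 W
4 200/17 200 -1800/17 -3500/17 -4 -8 N
5 20 4 -12 -14 -4 -9 E
final -5 -9 S

n=0: pose=(-4,-8,N); sL=200/17, sR=200; mL=-1800/17, mR=-3500/17; mL+mR=-5300/17 → advance -1; mR−mL=-100 → turn -1·90°
n=1: pose=(-4,-9,E); sL=20, sR=4; mL=-12, mR=-14; mL+mR=-26 → advance -1; mR−mL=-2 → turn -1·90°
n=2: pose=(-5,-9,S); sL=40/13, sR=200/89; mL=-3080/1157, mR=-4380/1157; mL+mR=-7460/1157 → advance -1; mR−mL=-100/89 → turn -1·90°
n=3: pose=(-5,-8,W); sL=25/9, sR=5; mL=-35/9, mR=-115/18; mL+mR=-185/18 → advance -1; mR−mL=-5/2 → turn -1·90°
n=4: pose=(-4,-8,N); sL=200/17, sR=200; mL=-1800/17, mR=-3500/17; mL+mR=-5300/17 → advance -1; mR−mL=-100 → turn -1·90°
n=5: pose=(-4,-9,E); sL=20, sR=4; mL=-12, mR=-14; mL+mR=-26 → advance -1; mR−mL=-2 → turn -1·90°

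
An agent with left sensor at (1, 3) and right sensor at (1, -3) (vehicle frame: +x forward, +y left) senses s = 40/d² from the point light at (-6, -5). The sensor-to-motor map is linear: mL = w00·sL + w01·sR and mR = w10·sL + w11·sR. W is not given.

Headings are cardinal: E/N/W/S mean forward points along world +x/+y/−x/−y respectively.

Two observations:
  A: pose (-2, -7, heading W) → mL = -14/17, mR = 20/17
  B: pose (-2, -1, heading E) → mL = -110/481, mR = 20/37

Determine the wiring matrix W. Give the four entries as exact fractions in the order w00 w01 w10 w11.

obs A: pose=(-2,-7,W) → sL=20/17, sR=4, mL=-14/17, mR=20/17
obs B: pose=(-2,-1,E) → sL=20/37, sR=20/13, mL=-110/481, mR=20/37
sensor matrix S = [[20/17, 4], [20/37, 20/13]]; det S = -2880/8177
solve [mL_A; mL_B] = S·[w00; w01] and [mR_A; mR_B] = S·[w10; w11]:
  w00 = 1, w01 = -1/2, w10 = 1, w11 = 0

1 -1/2 1 0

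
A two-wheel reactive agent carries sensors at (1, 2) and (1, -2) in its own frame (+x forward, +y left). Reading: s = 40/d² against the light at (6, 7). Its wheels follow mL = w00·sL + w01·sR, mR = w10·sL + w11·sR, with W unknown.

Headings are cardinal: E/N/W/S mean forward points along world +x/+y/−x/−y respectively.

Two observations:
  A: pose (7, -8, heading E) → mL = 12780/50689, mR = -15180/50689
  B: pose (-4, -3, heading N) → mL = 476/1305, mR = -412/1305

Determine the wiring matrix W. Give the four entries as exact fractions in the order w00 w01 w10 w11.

obs A: pose=(7,-8,E) → sL=40/173, sR=40/293, mL=12780/50689, mR=-15180/50689
obs B: pose=(-4,-3,N) → sL=8/45, sR=8/29, mL=476/1305, mR=-412/1305
sensor matrix S = [[40/173, 40/293], [8/45, 8/29]]; det S = 522752/13229829
solve [mL_A; mL_B] = S·[w00; w01] and [mR_A; mR_B] = S·[w10; w11]:
  w00 = 1/2, w01 = 1, w10 = -1, w11 = -1/2

1/2 1 -1 -1/2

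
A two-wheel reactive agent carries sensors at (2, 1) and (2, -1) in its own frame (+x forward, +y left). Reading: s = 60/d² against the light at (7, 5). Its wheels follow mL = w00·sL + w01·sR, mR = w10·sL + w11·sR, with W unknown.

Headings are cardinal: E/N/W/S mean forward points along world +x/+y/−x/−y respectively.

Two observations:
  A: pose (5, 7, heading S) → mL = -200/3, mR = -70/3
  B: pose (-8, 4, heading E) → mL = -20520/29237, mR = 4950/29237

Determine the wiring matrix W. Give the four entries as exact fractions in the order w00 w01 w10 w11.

obs A: pose=(5,7,S) → sL=60, sR=20/3, mL=-200/3, mR=-70/3
obs B: pose=(-8,4,E) → sL=60/169, sR=60/173, mL=-20520/29237, mR=4950/29237
sensor matrix S = [[60, 20/3], [60/169, 60/173]]; det S = 539200/29237
solve [mL_A; mL_B] = S·[w00; w01] and [mR_A; mR_B] = S·[w10; w11]:
  w00 = -1, w01 = -1, w10 = -1/2, w11 = 1

-1 -1 -1/2 1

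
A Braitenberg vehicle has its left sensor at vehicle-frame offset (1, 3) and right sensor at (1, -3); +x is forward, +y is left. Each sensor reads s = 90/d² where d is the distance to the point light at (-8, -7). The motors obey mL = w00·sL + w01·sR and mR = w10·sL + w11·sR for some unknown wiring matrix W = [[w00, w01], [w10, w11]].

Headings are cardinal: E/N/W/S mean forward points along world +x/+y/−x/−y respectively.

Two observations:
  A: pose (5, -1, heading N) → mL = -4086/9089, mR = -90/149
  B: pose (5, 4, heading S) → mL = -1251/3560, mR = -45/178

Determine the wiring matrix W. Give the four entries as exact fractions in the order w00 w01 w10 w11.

obs A: pose=(5,-1,N) → sL=90/149, sR=18/61, mL=-4086/9089, mR=-90/149
obs B: pose=(5,4,S) → sL=45/178, sR=9/20, mL=-1251/3560, mR=-45/178
sensor matrix S = [[90/149, 18/61], [45/178, 9/20]]; det S = 319059/1617842
solve [mL_A; mL_B] = S·[w00; w01] and [mR_A; mR_B] = S·[w10; w11]:
  w00 = -1/2, w01 = -1/2, w10 = -1, w11 = 0

-1/2 -1/2 -1 0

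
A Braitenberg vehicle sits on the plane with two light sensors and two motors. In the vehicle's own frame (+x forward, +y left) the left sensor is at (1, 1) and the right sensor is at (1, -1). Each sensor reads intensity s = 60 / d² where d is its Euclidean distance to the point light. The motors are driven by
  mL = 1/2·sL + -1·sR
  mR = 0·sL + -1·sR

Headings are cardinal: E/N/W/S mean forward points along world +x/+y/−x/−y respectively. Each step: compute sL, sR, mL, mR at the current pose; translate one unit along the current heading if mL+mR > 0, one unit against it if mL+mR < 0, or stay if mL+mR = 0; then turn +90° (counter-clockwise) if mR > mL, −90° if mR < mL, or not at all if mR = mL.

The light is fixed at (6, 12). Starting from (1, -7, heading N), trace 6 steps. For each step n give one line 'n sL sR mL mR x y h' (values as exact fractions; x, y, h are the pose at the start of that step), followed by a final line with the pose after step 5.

n=0: pose=(1,-7,N); sL=1/6, sR=3/17; mL=-19/204, mR=-3/17; mL+mR=-55/204 → advance -1; mR−mL=-1/12 → turn -1·90°
n=1: pose=(1,-8,E); sL=60/377, sR=60/457; mL=-8910/172289, mR=-60/457; mL+mR=-31530/172289 → advance -1; mR−mL=-30/377 → turn -1·90°
n=2: pose=(0,-8,S); sL=30/233, sR=6/49; mL=-663/11417, mR=-6/49; mL+mR=-2061/11417 → advance -1; mR−mL=-15/233 → turn -1·90°
n=3: pose=(0,-7,W); sL=60/449, sR=60/373; mL=-15750/167477, mR=-60/373; mL+mR=-42690/167477 → advance -1; mR−mL=-30/449 → turn -1·90°
n=4: pose=(1,-7,N); sL=1/6, sR=3/17; mL=-19/204, mR=-3/17; mL+mR=-55/204 → advance -1; mR−mL=-1/12 → turn -1·90°
n=5: pose=(1,-8,E); sL=60/377, sR=60/457; mL=-8910/172289, mR=-60/457; mL+mR=-31530/172289 → advance -1; mR−mL=-30/377 → turn -1·90°

0 1/6 3/17 -19/204 -3/17 1 -7 N
1 60/377 60/457 -8910/172289 -60/457 1 -8 E
2 30/233 6/49 -663/11417 -6/49 0 -8 S
3 60/449 60/373 -15750/167477 -60/373 0 -7 W
4 1/6 3/17 -19/204 -3/17 1 -7 N
5 60/377 60/457 -8910/172289 -60/457 1 -8 E
final 0 -8 S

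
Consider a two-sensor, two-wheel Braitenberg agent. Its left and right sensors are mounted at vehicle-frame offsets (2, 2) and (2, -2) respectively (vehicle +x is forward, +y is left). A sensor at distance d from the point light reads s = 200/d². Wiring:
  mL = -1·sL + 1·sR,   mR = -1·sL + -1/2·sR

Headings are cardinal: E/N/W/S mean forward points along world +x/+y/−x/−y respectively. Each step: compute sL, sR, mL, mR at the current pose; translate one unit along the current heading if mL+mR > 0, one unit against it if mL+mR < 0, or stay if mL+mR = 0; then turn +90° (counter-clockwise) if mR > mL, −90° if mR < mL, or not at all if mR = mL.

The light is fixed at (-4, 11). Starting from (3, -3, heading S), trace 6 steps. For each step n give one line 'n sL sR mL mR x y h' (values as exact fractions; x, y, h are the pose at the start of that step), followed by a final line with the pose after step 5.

n=0: pose=(3,-3,S); sL=200/337, sR=200/281; mL=11200/94697, mR=-89900/94697; mL+mR=-78700/94697 → advance -1; mR−mL=-300/281 → turn -1·90°
n=1: pose=(3,-2,W); sL=4/5, sR=100/73; mL=208/365, mR=-542/365; mL+mR=-334/365 → advance -1; mR−mL=-150/73 → turn -1·90°
n=2: pose=(4,-2,N); sL=200/157, sR=200/221; mL=-12800/34697, mR=-59900/34697; mL+mR=-72700/34697 → advance -1; mR−mL=-300/221 → turn -1·90°
n=3: pose=(4,-3,E); sL=50/61, sR=50/89; mL=-1400/5429, mR=-5975/5429; mL+mR=-7375/5429 → advance -1; mR−mL=-75/89 → turn -1·90°
n=4: pose=(3,-3,S); sL=200/337, sR=200/281; mL=11200/94697, mR=-89900/94697; mL+mR=-78700/94697 → advance -1; mR−mL=-300/281 → turn -1·90°
n=5: pose=(3,-2,W); sL=4/5, sR=100/73; mL=208/365, mR=-542/365; mL+mR=-334/365 → advance -1; mR−mL=-150/73 → turn -1·90°

0 200/337 200/281 11200/94697 -89900/94697 3 -3 S
1 4/5 100/73 208/365 -542/365 3 -2 W
2 200/157 200/221 -12800/34697 -59900/34697 4 -2 N
3 50/61 50/89 -1400/5429 -5975/5429 4 -3 E
4 200/337 200/281 11200/94697 -89900/94697 3 -3 S
5 4/5 100/73 208/365 -542/365 3 -2 W
final 4 -2 N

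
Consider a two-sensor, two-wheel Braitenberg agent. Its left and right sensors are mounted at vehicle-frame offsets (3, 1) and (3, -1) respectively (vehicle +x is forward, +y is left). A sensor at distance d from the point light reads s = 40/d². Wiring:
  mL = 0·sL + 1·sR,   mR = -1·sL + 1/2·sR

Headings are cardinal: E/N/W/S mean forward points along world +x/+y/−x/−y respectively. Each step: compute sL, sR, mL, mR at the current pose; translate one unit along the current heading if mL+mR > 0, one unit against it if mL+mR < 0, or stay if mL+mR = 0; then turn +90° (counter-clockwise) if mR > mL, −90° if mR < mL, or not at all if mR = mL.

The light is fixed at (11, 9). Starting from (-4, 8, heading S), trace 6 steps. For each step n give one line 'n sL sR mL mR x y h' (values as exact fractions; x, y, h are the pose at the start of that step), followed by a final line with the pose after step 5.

0 10/53 5/34 5/34 -415/3604 -4 8 S
1 40/333 8/65 8/65 -1268/21645 -4 7 W
2 4/29 20/113 20/113 -162/3277 -5 7 N
3 40/169 40/173 40/173 -3540/29237 -5 8 E
4 10/53 5/34 5/34 -415/3604 -4 8 S
5 40/333 8/65 8/65 -1268/21645 -4 7 W
final -5 7 N

n=0: pose=(-4,8,S); sL=10/53, sR=5/34; mL=5/34, mR=-415/3604; mL+mR=115/3604 → advance +1; mR−mL=-945/3604 → turn -1·90°
n=1: pose=(-4,7,W); sL=40/333, sR=8/65; mL=8/65, mR=-1268/21645; mL+mR=1396/21645 → advance +1; mR−mL=-3932/21645 → turn -1·90°
n=2: pose=(-5,7,N); sL=4/29, sR=20/113; mL=20/113, mR=-162/3277; mL+mR=418/3277 → advance +1; mR−mL=-742/3277 → turn -1·90°
n=3: pose=(-5,8,E); sL=40/169, sR=40/173; mL=40/173, mR=-3540/29237; mL+mR=3220/29237 → advance +1; mR−mL=-10300/29237 → turn -1·90°
n=4: pose=(-4,8,S); sL=10/53, sR=5/34; mL=5/34, mR=-415/3604; mL+mR=115/3604 → advance +1; mR−mL=-945/3604 → turn -1·90°
n=5: pose=(-4,7,W); sL=40/333, sR=8/65; mL=8/65, mR=-1268/21645; mL+mR=1396/21645 → advance +1; mR−mL=-3932/21645 → turn -1·90°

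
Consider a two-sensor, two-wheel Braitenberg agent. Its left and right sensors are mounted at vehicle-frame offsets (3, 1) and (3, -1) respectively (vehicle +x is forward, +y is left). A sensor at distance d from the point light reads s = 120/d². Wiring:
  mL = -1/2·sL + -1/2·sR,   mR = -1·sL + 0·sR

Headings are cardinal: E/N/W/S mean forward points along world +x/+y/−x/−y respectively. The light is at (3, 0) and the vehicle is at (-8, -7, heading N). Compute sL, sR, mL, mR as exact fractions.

3/4 30/29 -207/232 -3/4

left sensor world pos  = (-9, -4); dL² = 160
right sensor world pos = (-7, -4); dR² = 116
sL = 120/160 = 3/4
sR = 120/116 = 30/29
mL = -1/2·sL + -1/2·sR = -207/232
mR = -1·sL + 0·sR = -3/4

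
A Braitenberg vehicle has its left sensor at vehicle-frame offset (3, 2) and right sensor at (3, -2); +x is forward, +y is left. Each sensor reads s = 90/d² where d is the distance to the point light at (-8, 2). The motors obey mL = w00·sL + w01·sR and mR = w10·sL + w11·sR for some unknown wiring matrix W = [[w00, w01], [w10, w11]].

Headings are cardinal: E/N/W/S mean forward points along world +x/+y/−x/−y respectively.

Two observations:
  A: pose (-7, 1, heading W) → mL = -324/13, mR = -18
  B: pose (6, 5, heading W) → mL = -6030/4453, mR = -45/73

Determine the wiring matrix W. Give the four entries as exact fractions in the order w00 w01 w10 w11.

-1 -1 0 -1

obs A: pose=(-7,1,W) → sL=90/13, sR=18, mL=-324/13, mR=-18
obs B: pose=(6,5,W) → sL=45/61, sR=45/73, mL=-6030/4453, mR=-45/73
sensor matrix S = [[90/13, 18], [45/61, 45/73]]; det S = -521640/57889
solve [mL_A; mL_B] = S·[w00; w01] and [mR_A; mR_B] = S·[w10; w11]:
  w00 = -1, w01 = -1, w10 = 0, w11 = -1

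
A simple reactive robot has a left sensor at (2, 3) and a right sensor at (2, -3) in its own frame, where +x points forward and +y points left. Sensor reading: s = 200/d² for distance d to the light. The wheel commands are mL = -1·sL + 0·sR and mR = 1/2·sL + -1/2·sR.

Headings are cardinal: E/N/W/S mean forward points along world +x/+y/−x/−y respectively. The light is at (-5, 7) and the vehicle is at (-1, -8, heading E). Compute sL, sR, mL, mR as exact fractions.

left sensor world pos  = (1, -5); dL² = 180
right sensor world pos = (1, -11); dR² = 360
sL = 200/180 = 10/9
sR = 200/360 = 5/9
mL = -1·sL + 0·sR = -10/9
mR = 1/2·sL + -1/2·sR = 5/18

10/9 5/9 -10/9 5/18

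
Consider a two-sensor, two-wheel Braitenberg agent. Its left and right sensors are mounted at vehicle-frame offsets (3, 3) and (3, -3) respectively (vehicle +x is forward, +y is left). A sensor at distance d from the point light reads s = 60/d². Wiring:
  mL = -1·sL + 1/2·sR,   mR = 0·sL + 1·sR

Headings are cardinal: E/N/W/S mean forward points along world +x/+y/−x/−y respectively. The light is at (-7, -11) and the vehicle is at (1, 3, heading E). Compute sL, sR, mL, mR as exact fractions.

6/41 30/121 -111/4961 30/121

left sensor world pos  = (4, 6); dL² = 410
right sensor world pos = (4, 0); dR² = 242
sL = 60/410 = 6/41
sR = 60/242 = 30/121
mL = -1·sL + 1/2·sR = -111/4961
mR = 0·sL + 1·sR = 30/121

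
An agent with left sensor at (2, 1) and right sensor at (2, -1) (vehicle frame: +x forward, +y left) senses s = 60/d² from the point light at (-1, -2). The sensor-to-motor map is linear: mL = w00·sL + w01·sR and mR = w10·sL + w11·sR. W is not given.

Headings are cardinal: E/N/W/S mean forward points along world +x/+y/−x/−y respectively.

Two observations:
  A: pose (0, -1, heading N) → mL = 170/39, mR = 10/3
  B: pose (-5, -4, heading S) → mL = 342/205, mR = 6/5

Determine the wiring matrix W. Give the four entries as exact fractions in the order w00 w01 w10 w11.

1 -1/2 1/2 0

obs A: pose=(0,-1,N) → sL=20/3, sR=60/13, mL=170/39, mR=10/3
obs B: pose=(-5,-4,S) → sL=12/5, sR=60/41, mL=342/205, mR=6/5
sensor matrix S = [[20/3, 60/13], [12/5, 60/41]]; det S = -704/533
solve [mL_A; mL_B] = S·[w00; w01] and [mR_A; mR_B] = S·[w10; w11]:
  w00 = 1, w01 = -1/2, w10 = 1/2, w11 = 0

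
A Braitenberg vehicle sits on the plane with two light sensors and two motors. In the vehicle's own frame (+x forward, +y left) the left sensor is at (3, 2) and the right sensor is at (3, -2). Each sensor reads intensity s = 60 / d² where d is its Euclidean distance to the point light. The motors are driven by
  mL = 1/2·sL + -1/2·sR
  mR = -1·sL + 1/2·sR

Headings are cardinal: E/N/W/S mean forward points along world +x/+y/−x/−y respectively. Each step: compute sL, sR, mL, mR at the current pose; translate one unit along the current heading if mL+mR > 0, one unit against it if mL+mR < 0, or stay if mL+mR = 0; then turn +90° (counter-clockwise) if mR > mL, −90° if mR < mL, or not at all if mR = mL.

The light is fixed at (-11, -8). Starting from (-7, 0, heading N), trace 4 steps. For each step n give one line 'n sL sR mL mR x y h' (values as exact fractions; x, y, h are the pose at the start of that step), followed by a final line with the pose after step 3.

0 12/25 60/157 192/3925 -1134/3925 -7 0 N
1 6/13 30/37 -84/481 -27/481 -7 -1 E
2 60/101 12/25 144/2525 -894/2525 -8 -1 N
3 3/5 15/13 -18/65 -3/130 -8 -2 E
final -9 -2 N

n=0: pose=(-7,0,N); sL=12/25, sR=60/157; mL=192/3925, mR=-1134/3925; mL+mR=-6/25 → advance -1; mR−mL=-1326/3925 → turn -1·90°
n=1: pose=(-7,-1,E); sL=6/13, sR=30/37; mL=-84/481, mR=-27/481; mL+mR=-3/13 → advance -1; mR−mL=57/481 → turn +1·90°
n=2: pose=(-8,-1,N); sL=60/101, sR=12/25; mL=144/2525, mR=-894/2525; mL+mR=-30/101 → advance -1; mR−mL=-1038/2525 → turn -1·90°
n=3: pose=(-8,-2,E); sL=3/5, sR=15/13; mL=-18/65, mR=-3/130; mL+mR=-3/10 → advance -1; mR−mL=33/130 → turn +1·90°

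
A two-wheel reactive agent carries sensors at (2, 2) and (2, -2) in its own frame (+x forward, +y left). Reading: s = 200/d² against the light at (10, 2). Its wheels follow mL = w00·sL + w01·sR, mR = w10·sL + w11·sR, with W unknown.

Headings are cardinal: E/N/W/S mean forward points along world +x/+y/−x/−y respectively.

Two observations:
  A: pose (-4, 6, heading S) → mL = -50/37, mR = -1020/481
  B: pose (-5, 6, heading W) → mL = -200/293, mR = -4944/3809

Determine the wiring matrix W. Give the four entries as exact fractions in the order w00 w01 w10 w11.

-1 0 -1 -1

obs A: pose=(-4,6,S) → sL=50/37, sR=10/13, mL=-50/37, mR=-1020/481
obs B: pose=(-5,6,W) → sL=200/293, sR=8/13, mL=-200/293, mR=-4944/3809
sensor matrix S = [[50/37, 10/13], [200/293, 8/13]]; det S = 43200/140933
solve [mL_A; mL_B] = S·[w00; w01] and [mR_A; mR_B] = S·[w10; w11]:
  w00 = -1, w01 = 0, w10 = -1, w11 = -1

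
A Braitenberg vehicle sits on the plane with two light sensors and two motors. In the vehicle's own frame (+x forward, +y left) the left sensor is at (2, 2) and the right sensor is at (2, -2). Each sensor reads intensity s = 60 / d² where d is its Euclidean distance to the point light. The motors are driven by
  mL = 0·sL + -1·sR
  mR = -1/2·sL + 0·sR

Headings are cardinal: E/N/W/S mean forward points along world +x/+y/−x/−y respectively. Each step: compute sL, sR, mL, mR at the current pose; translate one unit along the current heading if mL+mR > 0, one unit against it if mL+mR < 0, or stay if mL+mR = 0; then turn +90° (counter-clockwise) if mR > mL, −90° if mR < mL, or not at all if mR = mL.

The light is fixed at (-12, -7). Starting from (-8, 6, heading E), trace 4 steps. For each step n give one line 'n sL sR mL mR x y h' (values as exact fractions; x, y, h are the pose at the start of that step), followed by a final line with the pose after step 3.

n=0: pose=(-8,6,E); sL=20/87, sR=60/157; mL=-60/157, mR=-10/87; mL+mR=-6790/13659 → advance -1; mR−mL=3650/13659 → turn +1·90°
n=1: pose=(-9,6,N); sL=30/113, sR=6/25; mL=-6/25, mR=-15/113; mL+mR=-1053/2825 → advance -1; mR−mL=303/2825 → turn +1·90°
n=2: pose=(-9,5,W); sL=60/101, sR=60/197; mL=-60/197, mR=-30/101; mL+mR=-11970/19897 → advance -1; mR−mL=150/19897 → turn +1·90°
n=3: pose=(-8,5,S); sL=15/34, sR=15/26; mL=-15/26, mR=-15/68; mL+mR=-705/884 → advance -1; mR−mL=315/884 → turn +1·90°

0 20/87 60/157 -60/157 -10/87 -8 6 E
1 30/113 6/25 -6/25 -15/113 -9 6 N
2 60/101 60/197 -60/197 -30/101 -9 5 W
3 15/34 15/26 -15/26 -15/68 -8 5 S
final -8 6 E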